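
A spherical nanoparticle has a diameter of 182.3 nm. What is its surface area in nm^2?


Radius r = 182.3/2 = 91.15 nm
Surface area SA = 4 * pi * r^2
SA = 4 * pi * (91.15)^2
SA = 104405.46 nm^2

104405.46


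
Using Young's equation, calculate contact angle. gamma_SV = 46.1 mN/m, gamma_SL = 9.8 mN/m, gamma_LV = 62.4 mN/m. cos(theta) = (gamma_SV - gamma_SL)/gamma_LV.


cos(theta) = (gamma_SV - gamma_SL) / gamma_LV
cos(theta) = (46.1 - 9.8) / 62.4
cos(theta) = 0.581731
theta = arccos(0.581731) = 54.43 degrees

54.43


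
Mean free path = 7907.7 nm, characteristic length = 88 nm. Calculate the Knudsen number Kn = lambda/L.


Knudsen number Kn = lambda / L
Kn = 7907.7 / 88
Kn = 89.8602

89.8602


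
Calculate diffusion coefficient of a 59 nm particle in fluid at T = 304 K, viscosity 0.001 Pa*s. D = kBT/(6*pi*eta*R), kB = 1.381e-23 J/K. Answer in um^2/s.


Radius R = 59/2 = 29.5 nm = 2.95e-08 m
D = kB*T / (6*pi*eta*R)
D = 1.381e-23 * 304 / (6 * pi * 0.001 * 2.95e-08)
D = 7.54995e-12 m^2/s = 7.55 um^2/s

7.55


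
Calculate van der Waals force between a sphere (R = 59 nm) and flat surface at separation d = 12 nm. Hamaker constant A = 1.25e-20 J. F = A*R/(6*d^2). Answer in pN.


Convert to SI: R = 59 nm = 5.9e-08 m, d = 12 nm = 1.2e-08 m
F = A * R / (6 * d^2)
F = 1.25e-20 * 5.9e-08 / (6 * (1.2e-08)^2)
F = 8.53588e-13 N = 0.854 pN

0.854


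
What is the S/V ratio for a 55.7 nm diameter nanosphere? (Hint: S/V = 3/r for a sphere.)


Radius r = 55.7/2 = 27.85 nm
S/V = 3 / r = 3 / 27.85
S/V = 0.1077 nm^-1

0.1077


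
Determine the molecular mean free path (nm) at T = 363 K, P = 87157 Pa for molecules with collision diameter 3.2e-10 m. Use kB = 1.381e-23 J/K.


Mean free path: lambda = kB*T / (sqrt(2) * pi * d^2 * P)
lambda = 1.381e-23 * 363 / (sqrt(2) * pi * (3.2e-10)^2 * 87157)
lambda = 1.26425e-07 m
lambda = 126.43 nm

126.43


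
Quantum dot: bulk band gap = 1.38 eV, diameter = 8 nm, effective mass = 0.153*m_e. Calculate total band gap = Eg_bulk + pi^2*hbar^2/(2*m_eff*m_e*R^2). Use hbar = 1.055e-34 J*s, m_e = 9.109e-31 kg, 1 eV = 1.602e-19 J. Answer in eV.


Radius R = 8/2 nm = 4e-09 m
Confinement energy dE = pi^2 * hbar^2 / (2 * m_eff * m_e * R^2)
dE = pi^2 * (1.055e-34)^2 / (2 * 0.153 * 9.109e-31 * (4e-09)^2) J, divided by 1.602e-19 J/eV
dE = 0.1538 eV
Total band gap = E_g(bulk) + dE = 1.38 + 0.1538 = 1.5338 eV

1.5338


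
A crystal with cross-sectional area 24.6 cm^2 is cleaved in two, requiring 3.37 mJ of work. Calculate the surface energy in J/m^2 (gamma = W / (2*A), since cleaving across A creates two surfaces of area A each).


Convert: A = 24.6 cm^2 = 0.00246 m^2, W = 3.37 mJ = 0.00337 J
Cleaving exposes two faces of area A, so total new surface = 2*A and gamma = W / (2*A)
gamma = 0.00337 / (2 * 0.00246)
gamma = 0.685 J/m^2

0.685


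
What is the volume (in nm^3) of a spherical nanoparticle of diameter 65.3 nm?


Radius r = 65.3/2 = 32.65 nm
Volume V = (4/3) * pi * r^3
V = (4/3) * pi * (32.65)^3
V = 145793.5 nm^3

145793.5


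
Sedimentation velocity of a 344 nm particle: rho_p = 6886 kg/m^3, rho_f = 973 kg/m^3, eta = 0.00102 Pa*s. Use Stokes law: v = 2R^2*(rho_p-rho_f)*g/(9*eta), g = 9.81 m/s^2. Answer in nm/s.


Radius R = 344/2 nm = 1.72e-07 m
Density difference = 6886 - 973 = 5913 kg/m^3
v = 2 * R^2 * (rho_p - rho_f) * g / (9 * eta)
v = 2 * (1.72e-07)^2 * 5913 * 9.81 / (9 * 0.00102)
v = 3.7387e-07 m/s = 373.8704 nm/s

373.8704


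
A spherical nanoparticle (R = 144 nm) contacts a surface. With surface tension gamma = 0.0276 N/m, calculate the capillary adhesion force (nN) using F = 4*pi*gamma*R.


Convert radius: R = 144 nm = 1.44e-07 m
F = 4 * pi * gamma * R
F = 4 * pi * 0.0276 * 1.44e-07
F = 4.99438e-08 N = 49.9438 nN

49.9438


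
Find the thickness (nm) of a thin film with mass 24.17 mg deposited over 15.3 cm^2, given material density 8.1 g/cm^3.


Convert: m = 24.17 mg = 2.4170e-05 kg, A = 15.3 cm^2 = 1.5300e-03 m^2, rho = 8.1 g/cm^3 = 8100 kg/m^3
t = m / (A * rho)
t = 2.4170e-05 / (1.5300e-03 * 8100)
t = 1.9503e-06 m = 1950.3 nm

1950.3


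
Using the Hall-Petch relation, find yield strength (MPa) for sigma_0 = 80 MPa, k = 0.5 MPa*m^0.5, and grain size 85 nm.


d = 85 nm = 8.5e-08 m
sqrt(d) = 0.0002915476
Hall-Petch contribution = k / sqrt(d) = 0.5 / 0.0002915476 = 1715.0 MPa
sigma = sigma_0 + k/sqrt(d) = 80 + 1715.0 = 1795.0 MPa

1795.0


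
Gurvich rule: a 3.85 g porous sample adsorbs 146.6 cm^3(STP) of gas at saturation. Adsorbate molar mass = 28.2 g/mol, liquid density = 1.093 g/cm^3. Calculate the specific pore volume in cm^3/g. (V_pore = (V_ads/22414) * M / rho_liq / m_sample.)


Moles adsorbed n = V_ads / 22414 = 146.6 / 22414 = 6.540555e-03 mol
Liquid volume V_liq = n * M / rho_liq = 6.540555e-03 * 28.2 / 1.093 = 0.16875 cm^3
Specific pore volume V_pore = V_liq / m_sample = 0.16875 / 3.85
V_pore = 0.0438 cm^3/g

0.0438


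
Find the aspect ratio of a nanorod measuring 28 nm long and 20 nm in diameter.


Aspect ratio AR = length / diameter
AR = 28 / 20
AR = 1.4

1.4


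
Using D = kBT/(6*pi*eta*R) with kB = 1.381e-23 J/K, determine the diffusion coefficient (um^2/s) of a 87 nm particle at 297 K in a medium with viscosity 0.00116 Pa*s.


Radius R = 87/2 = 43.5 nm = 4.35e-08 m
D = kB*T / (6*pi*eta*R)
D = 1.381e-23 * 297 / (6 * pi * 0.00116 * 4.35e-08)
D = 4.31223e-12 m^2/s = 4.312 um^2/s

4.312


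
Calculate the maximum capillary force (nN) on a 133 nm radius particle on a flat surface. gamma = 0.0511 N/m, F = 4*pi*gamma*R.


Convert radius: R = 133 nm = 1.33e-07 m
F = 4 * pi * gamma * R
F = 4 * pi * 0.0511 * 1.33e-07
F = 8.54048e-08 N = 85.4048 nN

85.4048


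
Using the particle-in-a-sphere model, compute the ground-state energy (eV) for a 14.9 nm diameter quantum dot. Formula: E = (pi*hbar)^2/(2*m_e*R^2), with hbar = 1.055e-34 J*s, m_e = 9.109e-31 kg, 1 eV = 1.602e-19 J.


Radius R = 14.9/2 = 7.45 nm = 7.45e-09 m
E = (pi * 1.055e-34)^2 / (2 * 9.109e-31 * (7.45e-09)^2)
E(J) = 1.0864e-21
E = E(J) / 1.602e-19 = 0.0068 eV

0.0068


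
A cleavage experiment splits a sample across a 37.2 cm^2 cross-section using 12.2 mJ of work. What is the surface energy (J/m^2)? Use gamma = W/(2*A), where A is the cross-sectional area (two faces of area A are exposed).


Convert: A = 37.2 cm^2 = 0.00372 m^2, W = 12.2 mJ = 0.0122 J
Cleaving exposes two faces of area A, so total new surface = 2*A and gamma = W / (2*A)
gamma = 0.0122 / (2 * 0.00372)
gamma = 1.64 J/m^2

1.64


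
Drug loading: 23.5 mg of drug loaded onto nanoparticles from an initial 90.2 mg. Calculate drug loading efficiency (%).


Drug loading efficiency = (drug loaded / drug initial) * 100
DLE = 23.5 / 90.2 * 100
DLE = 0.2605 * 100
DLE = 26.05%

26.05


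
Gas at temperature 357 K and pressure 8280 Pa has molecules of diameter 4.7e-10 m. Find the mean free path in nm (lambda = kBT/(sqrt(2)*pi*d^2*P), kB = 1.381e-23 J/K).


Mean free path: lambda = kB*T / (sqrt(2) * pi * d^2 * P)
lambda = 1.381e-23 * 357 / (sqrt(2) * pi * (4.7e-10)^2 * 8280)
lambda = 6.06696e-07 m
lambda = 606.7 nm

606.7


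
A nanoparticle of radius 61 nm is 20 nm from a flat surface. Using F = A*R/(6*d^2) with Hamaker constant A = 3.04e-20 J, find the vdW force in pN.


Convert to SI: R = 61 nm = 6.1e-08 m, d = 20 nm = 2e-08 m
F = A * R / (6 * d^2)
F = 3.04e-20 * 6.1e-08 / (6 * (2e-08)^2)
F = 7.72667e-13 N = 0.773 pN

0.773


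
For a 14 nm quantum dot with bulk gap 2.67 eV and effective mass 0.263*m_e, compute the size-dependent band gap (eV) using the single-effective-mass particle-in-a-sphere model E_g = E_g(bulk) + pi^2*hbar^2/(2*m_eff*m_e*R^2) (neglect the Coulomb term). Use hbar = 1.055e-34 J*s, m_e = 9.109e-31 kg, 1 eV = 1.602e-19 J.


Radius R = 14/2 nm = 7e-09 m
Confinement energy dE = pi^2 * hbar^2 / (2 * m_eff * m_e * R^2)
dE = pi^2 * (1.055e-34)^2 / (2 * 0.263 * 9.109e-31 * (7e-09)^2) J, divided by 1.602e-19 J/eV
dE = 0.0292 eV
Total band gap = E_g(bulk) + dE = 2.67 + 0.0292 = 2.6992 eV

2.6992


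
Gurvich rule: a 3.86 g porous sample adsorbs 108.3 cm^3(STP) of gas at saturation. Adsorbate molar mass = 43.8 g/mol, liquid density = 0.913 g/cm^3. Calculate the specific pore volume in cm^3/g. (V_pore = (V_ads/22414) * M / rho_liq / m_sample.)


Moles adsorbed n = V_ads / 22414 = 108.3 / 22414 = 4.831802e-03 mol
Liquid volume V_liq = n * M / rho_liq = 4.831802e-03 * 43.8 / 0.913 = 0.23180 cm^3
Specific pore volume V_pore = V_liq / m_sample = 0.23180 / 3.86
V_pore = 0.0601 cm^3/g

0.0601


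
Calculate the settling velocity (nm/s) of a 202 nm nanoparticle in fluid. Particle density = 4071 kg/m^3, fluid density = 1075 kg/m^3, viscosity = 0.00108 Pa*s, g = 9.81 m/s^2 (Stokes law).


Radius R = 202/2 nm = 1.01e-07 m
Density difference = 4071 - 1075 = 2996 kg/m^3
v = 2 * R^2 * (rho_p - rho_f) * g / (9 * eta)
v = 2 * (1.01e-07)^2 * 2996 * 9.81 / (9 * 0.00108)
v = 6.16904e-08 m/s = 61.6904 nm/s

61.6904


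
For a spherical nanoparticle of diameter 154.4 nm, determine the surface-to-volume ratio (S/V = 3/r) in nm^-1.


Radius r = 154.4/2 = 77.2 nm
S/V = 3 / r = 3 / 77.2
S/V = 0.0389 nm^-1

0.0389


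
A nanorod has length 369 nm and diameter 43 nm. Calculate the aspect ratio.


Aspect ratio AR = length / diameter
AR = 369 / 43
AR = 8.58

8.58


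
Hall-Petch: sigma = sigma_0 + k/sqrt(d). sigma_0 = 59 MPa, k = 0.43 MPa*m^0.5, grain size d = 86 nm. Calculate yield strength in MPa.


d = 86 nm = 8.6e-08 m
sqrt(d) = 0.0002932576
Hall-Petch contribution = k / sqrt(d) = 0.43 / 0.0002932576 = 1466.3 MPa
sigma = sigma_0 + k/sqrt(d) = 59 + 1466.3 = 1525.3 MPa

1525.3


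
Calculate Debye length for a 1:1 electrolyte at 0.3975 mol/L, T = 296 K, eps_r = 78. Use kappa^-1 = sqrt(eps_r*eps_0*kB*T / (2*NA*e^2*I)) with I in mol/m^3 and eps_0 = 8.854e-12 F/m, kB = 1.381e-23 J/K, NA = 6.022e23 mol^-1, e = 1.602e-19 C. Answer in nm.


Ionic strength I = 0.3975 * 1^2 * 1000 = 397.5 mol/m^3
kappa^-1 = sqrt(78 * 8.854e-12 * 1.381e-23 * 296 / (2 * 6.022e23 * (1.602e-19)^2 * 397.5))
kappa^-1 = 0.479 nm

0.479


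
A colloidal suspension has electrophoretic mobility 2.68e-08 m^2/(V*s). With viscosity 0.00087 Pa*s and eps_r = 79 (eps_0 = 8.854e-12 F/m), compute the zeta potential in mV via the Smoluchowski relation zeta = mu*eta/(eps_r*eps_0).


Smoluchowski equation: zeta = mu * eta / (eps_r * eps_0)
zeta = 2.68e-08 * 0.00087 / (79 * 8.854e-12)
zeta = 0.033334 V = 33.33 mV

33.33


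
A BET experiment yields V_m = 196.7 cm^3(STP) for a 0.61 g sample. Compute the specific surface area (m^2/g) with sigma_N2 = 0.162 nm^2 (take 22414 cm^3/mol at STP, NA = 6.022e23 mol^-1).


Number of moles in monolayer = V_m / 22414 = 196.7 / 22414 = 0.00877577
Number of molecules = moles * NA = 0.00877577 * 6.022e23
SA = molecules * sigma / mass
SA = (196.7 / 22414) * 6.022e23 * 0.162e-18 / 0.61
SA = 1403.5 m^2/g

1403.5


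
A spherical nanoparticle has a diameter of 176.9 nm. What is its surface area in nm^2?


Radius r = 176.9/2 = 88.45 nm
Surface area SA = 4 * pi * r^2
SA = 4 * pi * (88.45)^2
SA = 98311.78 nm^2

98311.78


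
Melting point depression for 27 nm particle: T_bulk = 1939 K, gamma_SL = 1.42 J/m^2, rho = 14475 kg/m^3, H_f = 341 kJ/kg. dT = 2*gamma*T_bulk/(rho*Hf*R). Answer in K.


Radius R = 27/2 = 13.5 nm = 1.35e-08 m
Convert H_f = 341 kJ/kg = 341000 J/kg
dT = 2 * gamma_SL * T_bulk / (rho * H_f * R)
dT = 2 * 1.42 * 1939 / (14475 * 341000 * 1.35e-08)
dT = 82.6 K

82.6


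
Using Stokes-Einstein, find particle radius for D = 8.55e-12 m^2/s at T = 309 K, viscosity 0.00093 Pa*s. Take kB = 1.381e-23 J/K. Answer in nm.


Stokes-Einstein: R = kB*T / (6*pi*eta*D)
R = 1.381e-23 * 309 / (6 * pi * 0.00093 * 8.55e-12)
R = 2.8471e-08 m = 28.47 nm

28.47


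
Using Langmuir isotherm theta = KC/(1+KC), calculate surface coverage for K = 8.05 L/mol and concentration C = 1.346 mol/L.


Langmuir isotherm: theta = K*C / (1 + K*C)
K*C = 8.05 * 1.346 = 10.8353
theta = 10.8353 / (1 + 10.8353) = 10.8353 / 11.8353
theta = 0.9155

0.9155


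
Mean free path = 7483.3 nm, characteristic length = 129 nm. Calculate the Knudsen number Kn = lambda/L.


Knudsen number Kn = lambda / L
Kn = 7483.3 / 129
Kn = 58.0101

58.0101


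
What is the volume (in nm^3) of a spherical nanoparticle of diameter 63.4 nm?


Radius r = 63.4/2 = 31.7 nm
Volume V = (4/3) * pi * r^3
V = (4/3) * pi * (31.7)^3
V = 133433.97 nm^3

133433.97


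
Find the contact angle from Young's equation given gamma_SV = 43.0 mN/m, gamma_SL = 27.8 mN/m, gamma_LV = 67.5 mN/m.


cos(theta) = (gamma_SV - gamma_SL) / gamma_LV
cos(theta) = (43.0 - 27.8) / 67.5
cos(theta) = 0.225185
theta = arccos(0.225185) = 76.99 degrees

76.99


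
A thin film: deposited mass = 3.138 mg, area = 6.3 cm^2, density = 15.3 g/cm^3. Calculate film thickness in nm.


Convert: m = 3.138 mg = 3.1380e-06 kg, A = 6.3 cm^2 = 6.3000e-04 m^2, rho = 15.3 g/cm^3 = 15300 kg/m^3
t = m / (A * rho)
t = 3.1380e-06 / (6.3000e-04 * 15300)
t = 3.2555e-07 m = 325.6 nm

325.6


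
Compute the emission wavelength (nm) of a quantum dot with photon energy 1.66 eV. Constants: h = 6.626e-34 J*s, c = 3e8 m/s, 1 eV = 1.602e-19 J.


Convert energy: E = 1.66 eV = 1.66 * 1.602e-19 = 2.65932e-19 J
lambda = h*c / E = 6.626e-34 * 3e8 / 2.65932e-19
lambda = 7.47484e-07 m = 747.5 nm

747.5


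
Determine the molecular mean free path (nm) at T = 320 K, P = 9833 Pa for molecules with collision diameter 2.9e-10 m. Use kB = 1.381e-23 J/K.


Mean free path: lambda = kB*T / (sqrt(2) * pi * d^2 * P)
lambda = 1.381e-23 * 320 / (sqrt(2) * pi * (2.9e-10)^2 * 9833)
lambda = 1.20281e-06 m
lambda = 1202.81 nm

1202.81


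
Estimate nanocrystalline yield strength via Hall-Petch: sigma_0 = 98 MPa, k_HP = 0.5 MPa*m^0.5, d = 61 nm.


d = 61 nm = 6.1e-08 m
sqrt(d) = 0.0002469818
Hall-Petch contribution = k / sqrt(d) = 0.5 / 0.0002469818 = 2024.4 MPa
sigma = sigma_0 + k/sqrt(d) = 98 + 2024.4 = 2122.4 MPa

2122.4


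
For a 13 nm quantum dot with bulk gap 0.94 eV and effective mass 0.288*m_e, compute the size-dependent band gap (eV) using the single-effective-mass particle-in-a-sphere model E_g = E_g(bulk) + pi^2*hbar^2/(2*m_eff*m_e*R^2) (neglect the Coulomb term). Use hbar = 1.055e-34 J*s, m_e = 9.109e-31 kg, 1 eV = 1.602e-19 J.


Radius R = 13/2 nm = 6.5e-09 m
Confinement energy dE = pi^2 * hbar^2 / (2 * m_eff * m_e * R^2)
dE = pi^2 * (1.055e-34)^2 / (2 * 0.288 * 9.109e-31 * (6.5e-09)^2) J, divided by 1.602e-19 J/eV
dE = 0.0309 eV
Total band gap = E_g(bulk) + dE = 0.94 + 0.0309 = 0.9709 eV

0.9709


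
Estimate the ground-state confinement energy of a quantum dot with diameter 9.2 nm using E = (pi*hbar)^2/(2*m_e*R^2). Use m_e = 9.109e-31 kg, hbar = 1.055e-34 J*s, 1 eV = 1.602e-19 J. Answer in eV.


Radius R = 9.2/2 = 4.6 nm = 4.6e-09 m
E = (pi * 1.055e-34)^2 / (2 * 9.109e-31 * (4.6e-09)^2)
E(J) = 2.84963e-21
E = E(J) / 1.602e-19 = 0.0178 eV

0.0178


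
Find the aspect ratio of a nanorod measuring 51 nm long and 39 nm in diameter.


Aspect ratio AR = length / diameter
AR = 51 / 39
AR = 1.31

1.31


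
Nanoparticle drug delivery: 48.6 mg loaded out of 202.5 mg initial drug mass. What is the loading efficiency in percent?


Drug loading efficiency = (drug loaded / drug initial) * 100
DLE = 48.6 / 202.5 * 100
DLE = 0.24 * 100
DLE = 24.0%

24.0


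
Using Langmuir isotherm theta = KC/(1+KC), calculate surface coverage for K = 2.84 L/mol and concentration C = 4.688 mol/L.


Langmuir isotherm: theta = K*C / (1 + K*C)
K*C = 2.84 * 4.688 = 13.31392
theta = 13.31392 / (1 + 13.31392) = 13.31392 / 14.31392
theta = 0.9301

0.9301


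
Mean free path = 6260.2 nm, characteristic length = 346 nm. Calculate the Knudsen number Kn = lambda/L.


Knudsen number Kn = lambda / L
Kn = 6260.2 / 346
Kn = 18.0931

18.0931


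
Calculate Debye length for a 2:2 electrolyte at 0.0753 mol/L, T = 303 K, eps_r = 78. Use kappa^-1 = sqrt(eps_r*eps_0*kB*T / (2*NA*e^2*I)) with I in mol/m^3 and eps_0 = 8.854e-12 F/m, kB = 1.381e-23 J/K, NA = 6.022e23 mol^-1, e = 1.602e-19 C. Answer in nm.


Ionic strength I = 0.0753 * 2^2 * 1000 = 301.2 mol/m^3
kappa^-1 = sqrt(78 * 8.854e-12 * 1.381e-23 * 303 / (2 * 6.022e23 * (1.602e-19)^2 * 301.2))
kappa^-1 = 0.557 nm

0.557


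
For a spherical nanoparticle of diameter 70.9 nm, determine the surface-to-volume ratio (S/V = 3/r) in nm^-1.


Radius r = 70.9/2 = 35.45 nm
S/V = 3 / r = 3 / 35.45
S/V = 0.0846 nm^-1

0.0846


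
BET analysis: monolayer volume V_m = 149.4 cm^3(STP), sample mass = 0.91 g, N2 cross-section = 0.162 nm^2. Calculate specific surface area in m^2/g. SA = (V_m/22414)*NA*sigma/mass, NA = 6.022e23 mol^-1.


Number of moles in monolayer = V_m / 22414 = 149.4 / 22414 = 0.00666548
Number of molecules = moles * NA = 0.00666548 * 6.022e23
SA = molecules * sigma / mass
SA = (149.4 / 22414) * 6.022e23 * 0.162e-18 / 0.91
SA = 714.6 m^2/g

714.6


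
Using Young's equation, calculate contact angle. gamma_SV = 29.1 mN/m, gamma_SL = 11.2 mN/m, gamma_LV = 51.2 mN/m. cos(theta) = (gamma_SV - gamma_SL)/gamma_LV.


cos(theta) = (gamma_SV - gamma_SL) / gamma_LV
cos(theta) = (29.1 - 11.2) / 51.2
cos(theta) = 0.349609
theta = arccos(0.349609) = 69.54 degrees

69.54


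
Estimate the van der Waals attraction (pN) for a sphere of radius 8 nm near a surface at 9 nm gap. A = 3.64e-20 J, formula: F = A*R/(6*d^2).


Convert to SI: R = 8 nm = 8e-09 m, d = 9 nm = 9e-09 m
F = A * R / (6 * d^2)
F = 3.64e-20 * 8e-09 / (6 * (9e-09)^2)
F = 5.99177e-13 N = 0.599 pN

0.599


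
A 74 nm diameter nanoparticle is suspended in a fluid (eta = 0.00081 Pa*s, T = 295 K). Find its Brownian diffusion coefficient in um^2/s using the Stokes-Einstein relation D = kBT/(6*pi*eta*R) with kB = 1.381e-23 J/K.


Radius R = 74/2 = 37 nm = 3.7e-08 m
D = kB*T / (6*pi*eta*R)
D = 1.381e-23 * 295 / (6 * pi * 0.00081 * 3.7e-08)
D = 7.21154e-12 m^2/s = 7.212 um^2/s

7.212


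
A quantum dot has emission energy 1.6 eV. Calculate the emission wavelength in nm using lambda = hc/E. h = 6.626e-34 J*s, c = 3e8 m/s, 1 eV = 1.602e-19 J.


Convert energy: E = 1.6 eV = 1.6 * 1.602e-19 = 2.5632e-19 J
lambda = h*c / E = 6.626e-34 * 3e8 / 2.5632e-19
lambda = 7.75515e-07 m = 775.5 nm

775.5


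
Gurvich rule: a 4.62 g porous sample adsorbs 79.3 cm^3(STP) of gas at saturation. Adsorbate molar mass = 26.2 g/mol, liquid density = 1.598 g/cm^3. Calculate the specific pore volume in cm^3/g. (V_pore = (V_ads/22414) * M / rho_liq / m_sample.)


Moles adsorbed n = V_ads / 22414 = 79.3 / 22414 = 3.537967e-03 mol
Liquid volume V_liq = n * M / rho_liq = 3.537967e-03 * 26.2 / 1.598 = 0.05801 cm^3
Specific pore volume V_pore = V_liq / m_sample = 0.05801 / 4.62
V_pore = 0.0126 cm^3/g

0.0126


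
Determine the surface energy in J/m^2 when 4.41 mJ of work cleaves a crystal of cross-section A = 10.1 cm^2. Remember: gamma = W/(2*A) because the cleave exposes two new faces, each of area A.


Convert: A = 10.1 cm^2 = 0.00101 m^2, W = 4.41 mJ = 0.00441 J
Cleaving exposes two faces of area A, so total new surface = 2*A and gamma = W / (2*A)
gamma = 0.00441 / (2 * 0.00101)
gamma = 2.183 J/m^2

2.183


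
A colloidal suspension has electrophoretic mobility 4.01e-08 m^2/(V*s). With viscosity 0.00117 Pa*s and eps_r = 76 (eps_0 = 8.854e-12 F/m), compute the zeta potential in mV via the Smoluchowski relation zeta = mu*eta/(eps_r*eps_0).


Smoluchowski equation: zeta = mu * eta / (eps_r * eps_0)
zeta = 4.01e-08 * 0.00117 / (76 * 8.854e-12)
zeta = 0.069723 V = 69.72 mV

69.72


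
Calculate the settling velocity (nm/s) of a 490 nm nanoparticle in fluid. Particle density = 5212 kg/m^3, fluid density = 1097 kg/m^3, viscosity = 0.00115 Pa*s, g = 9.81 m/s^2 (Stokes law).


Radius R = 490/2 nm = 2.45e-07 m
Density difference = 5212 - 1097 = 4115 kg/m^3
v = 2 * R^2 * (rho_p - rho_f) * g / (9 * eta)
v = 2 * (2.45e-07)^2 * 4115 * 9.81 / (9 * 0.00115)
v = 4.68232e-07 m/s = 468.2315 nm/s

468.2315


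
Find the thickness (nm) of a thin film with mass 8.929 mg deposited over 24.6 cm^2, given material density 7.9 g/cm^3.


Convert: m = 8.929 mg = 8.9290e-06 kg, A = 24.6 cm^2 = 2.4600e-03 m^2, rho = 7.9 g/cm^3 = 7900 kg/m^3
t = m / (A * rho)
t = 8.9290e-06 / (2.4600e-03 * 7900)
t = 4.5945e-07 m = 459.5 nm

459.5


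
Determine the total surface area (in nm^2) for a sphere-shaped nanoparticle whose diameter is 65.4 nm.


Radius r = 65.4/2 = 32.7 nm
Surface area SA = 4 * pi * r^2
SA = 4 * pi * (32.7)^2
SA = 13437.09 nm^2

13437.09


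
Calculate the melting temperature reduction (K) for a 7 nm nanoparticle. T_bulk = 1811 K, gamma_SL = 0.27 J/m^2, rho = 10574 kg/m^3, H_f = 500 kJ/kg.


Radius R = 7/2 = 3.5 nm = 3.5e-09 m
Convert H_f = 500 kJ/kg = 500000 J/kg
dT = 2 * gamma_SL * T_bulk / (rho * H_f * R)
dT = 2 * 0.27 * 1811 / (10574 * 500000 * 3.5e-09)
dT = 52.8 K

52.8


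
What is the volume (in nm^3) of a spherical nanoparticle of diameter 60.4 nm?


Radius r = 60.4/2 = 30.2 nm
Volume V = (4/3) * pi * r^3
V = (4/3) * pi * (30.2)^3
V = 115374.4 nm^3

115374.4


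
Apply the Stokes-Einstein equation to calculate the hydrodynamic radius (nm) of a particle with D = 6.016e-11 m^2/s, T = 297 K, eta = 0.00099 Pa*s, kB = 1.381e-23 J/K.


Stokes-Einstein: R = kB*T / (6*pi*eta*D)
R = 1.381e-23 * 297 / (6 * pi * 0.00099 * 6.016e-11)
R = 3.65347e-09 m = 3.65 nm

3.65


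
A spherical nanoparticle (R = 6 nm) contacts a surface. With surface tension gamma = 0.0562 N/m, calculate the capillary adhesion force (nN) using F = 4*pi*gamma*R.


Convert radius: R = 6 nm = 6e-09 m
F = 4 * pi * gamma * R
F = 4 * pi * 0.0562 * 6e-09
F = 4.23738e-09 N = 4.2374 nN

4.2374


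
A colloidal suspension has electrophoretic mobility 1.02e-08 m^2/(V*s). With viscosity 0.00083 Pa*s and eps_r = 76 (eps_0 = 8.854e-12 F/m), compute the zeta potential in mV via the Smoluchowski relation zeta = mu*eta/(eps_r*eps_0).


Smoluchowski equation: zeta = mu * eta / (eps_r * eps_0)
zeta = 1.02e-08 * 0.00083 / (76 * 8.854e-12)
zeta = 0.012581 V = 12.58 mV

12.58


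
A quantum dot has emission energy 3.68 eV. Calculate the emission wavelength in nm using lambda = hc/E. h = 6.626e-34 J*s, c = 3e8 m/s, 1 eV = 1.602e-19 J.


Convert energy: E = 3.68 eV = 3.68 * 1.602e-19 = 5.89536e-19 J
lambda = h*c / E = 6.626e-34 * 3e8 / 5.89536e-19
lambda = 3.3718e-07 m = 337.2 nm

337.2


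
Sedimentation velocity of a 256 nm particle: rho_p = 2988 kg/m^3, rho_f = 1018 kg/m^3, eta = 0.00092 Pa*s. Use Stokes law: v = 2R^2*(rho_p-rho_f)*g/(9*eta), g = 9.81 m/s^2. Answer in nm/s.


Radius R = 256/2 nm = 1.28e-07 m
Density difference = 2988 - 1018 = 1970 kg/m^3
v = 2 * R^2 * (rho_p - rho_f) * g / (9 * eta)
v = 2 * (1.28e-07)^2 * 1970 * 9.81 / (9 * 0.00092)
v = 7.64812e-08 m/s = 76.4812 nm/s

76.4812


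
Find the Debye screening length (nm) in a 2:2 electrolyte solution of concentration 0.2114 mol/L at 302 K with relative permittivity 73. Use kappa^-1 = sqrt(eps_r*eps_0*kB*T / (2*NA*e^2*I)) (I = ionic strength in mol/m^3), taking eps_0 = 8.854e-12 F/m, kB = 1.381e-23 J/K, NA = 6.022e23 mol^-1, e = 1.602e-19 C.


Ionic strength I = 0.2114 * 2^2 * 1000 = 845.6 mol/m^3
kappa^-1 = sqrt(73 * 8.854e-12 * 1.381e-23 * 302 / (2 * 6.022e23 * (1.602e-19)^2 * 845.6))
kappa^-1 = 0.321 nm

0.321


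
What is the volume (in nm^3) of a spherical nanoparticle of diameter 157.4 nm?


Radius r = 157.4/2 = 78.7 nm
Volume V = (4/3) * pi * r^3
V = (4/3) * pi * (78.7)^3
V = 2041798.15 nm^3

2041798.15


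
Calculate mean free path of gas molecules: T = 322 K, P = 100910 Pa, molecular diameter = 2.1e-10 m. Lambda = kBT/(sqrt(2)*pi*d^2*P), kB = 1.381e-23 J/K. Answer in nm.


Mean free path: lambda = kB*T / (sqrt(2) * pi * d^2 * P)
lambda = 1.381e-23 * 322 / (sqrt(2) * pi * (2.1e-10)^2 * 100910)
lambda = 2.24912e-07 m
lambda = 224.91 nm

224.91


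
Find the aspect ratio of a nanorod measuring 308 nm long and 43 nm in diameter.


Aspect ratio AR = length / diameter
AR = 308 / 43
AR = 7.16

7.16


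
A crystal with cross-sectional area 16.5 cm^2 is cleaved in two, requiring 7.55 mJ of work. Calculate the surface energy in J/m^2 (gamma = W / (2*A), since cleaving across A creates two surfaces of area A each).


Convert: A = 16.5 cm^2 = 0.00165 m^2, W = 7.55 mJ = 0.00755 J
Cleaving exposes two faces of area A, so total new surface = 2*A and gamma = W / (2*A)
gamma = 0.00755 / (2 * 0.00165)
gamma = 2.288 J/m^2

2.288


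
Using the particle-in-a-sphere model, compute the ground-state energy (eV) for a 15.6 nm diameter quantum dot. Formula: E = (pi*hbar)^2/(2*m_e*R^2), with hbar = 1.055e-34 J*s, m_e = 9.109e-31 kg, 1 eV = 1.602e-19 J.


Radius R = 15.6/2 = 7.8 nm = 7.8e-09 m
E = (pi * 1.055e-34)^2 / (2 * 9.109e-31 * (7.8e-09)^2)
E(J) = 9.91094e-22
E = E(J) / 1.602e-19 = 0.0062 eV

0.0062


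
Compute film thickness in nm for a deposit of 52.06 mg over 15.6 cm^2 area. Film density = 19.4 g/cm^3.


Convert: m = 52.06 mg = 5.2060e-05 kg, A = 15.6 cm^2 = 1.5600e-03 m^2, rho = 19.4 g/cm^3 = 19400 kg/m^3
t = m / (A * rho)
t = 5.2060e-05 / (1.5600e-03 * 19400)
t = 1.7202e-06 m = 1720.2 nm

1720.2


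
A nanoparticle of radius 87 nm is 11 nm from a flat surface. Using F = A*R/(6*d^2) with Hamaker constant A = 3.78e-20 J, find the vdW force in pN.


Convert to SI: R = 87 nm = 8.7e-08 m, d = 11 nm = 1.1e-08 m
F = A * R / (6 * d^2)
F = 3.78e-20 * 8.7e-08 / (6 * (1.1e-08)^2)
F = 4.52975e-12 N = 4.53 pN

4.53


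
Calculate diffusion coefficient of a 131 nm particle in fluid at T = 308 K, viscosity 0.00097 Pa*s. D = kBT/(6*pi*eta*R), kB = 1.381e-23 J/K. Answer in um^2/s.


Radius R = 131/2 = 65.5 nm = 6.55e-08 m
D = kB*T / (6*pi*eta*R)
D = 1.381e-23 * 308 / (6 * pi * 0.00097 * 6.55e-08)
D = 3.55165e-12 m^2/s = 3.552 um^2/s

3.552


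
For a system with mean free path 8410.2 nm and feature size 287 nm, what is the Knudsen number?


Knudsen number Kn = lambda / L
Kn = 8410.2 / 287
Kn = 29.3038

29.3038


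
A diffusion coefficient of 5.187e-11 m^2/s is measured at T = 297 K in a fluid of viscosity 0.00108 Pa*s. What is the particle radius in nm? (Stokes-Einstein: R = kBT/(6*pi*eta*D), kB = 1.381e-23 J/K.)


Stokes-Einstein: R = kB*T / (6*pi*eta*D)
R = 1.381e-23 * 297 / (6 * pi * 0.00108 * 5.187e-11)
R = 3.88427e-09 m = 3.88 nm

3.88


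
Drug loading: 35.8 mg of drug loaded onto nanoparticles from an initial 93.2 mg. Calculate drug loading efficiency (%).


Drug loading efficiency = (drug loaded / drug initial) * 100
DLE = 35.8 / 93.2 * 100
DLE = 0.3841 * 100
DLE = 38.41%

38.41


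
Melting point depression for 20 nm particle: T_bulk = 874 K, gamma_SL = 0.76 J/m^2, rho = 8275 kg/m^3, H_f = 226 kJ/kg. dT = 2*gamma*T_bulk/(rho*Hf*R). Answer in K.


Radius R = 20/2 = 10 nm = 1e-08 m
Convert H_f = 226 kJ/kg = 226000 J/kg
dT = 2 * gamma_SL * T_bulk / (rho * H_f * R)
dT = 2 * 0.76 * 874 / (8275 * 226000 * 1e-08)
dT = 71.0 K

71.0


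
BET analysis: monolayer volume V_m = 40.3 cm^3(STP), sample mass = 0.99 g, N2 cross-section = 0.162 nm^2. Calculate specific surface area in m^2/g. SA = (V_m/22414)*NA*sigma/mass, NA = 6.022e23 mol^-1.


Number of moles in monolayer = V_m / 22414 = 40.3 / 22414 = 0.00179798
Number of molecules = moles * NA = 0.00179798 * 6.022e23
SA = molecules * sigma / mass
SA = (40.3 / 22414) * 6.022e23 * 0.162e-18 / 0.99
SA = 177.2 m^2/g

177.2


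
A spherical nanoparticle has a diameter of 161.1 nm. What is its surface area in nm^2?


Radius r = 161.1/2 = 80.55 nm
Surface area SA = 4 * pi * r^2
SA = 4 * pi * (80.55)^2
SA = 81534.41 nm^2

81534.41


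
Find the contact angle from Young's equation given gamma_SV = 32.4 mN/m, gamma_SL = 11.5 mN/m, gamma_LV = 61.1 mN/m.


cos(theta) = (gamma_SV - gamma_SL) / gamma_LV
cos(theta) = (32.4 - 11.5) / 61.1
cos(theta) = 0.342062
theta = arccos(0.342062) = 70.0 degrees

70.0


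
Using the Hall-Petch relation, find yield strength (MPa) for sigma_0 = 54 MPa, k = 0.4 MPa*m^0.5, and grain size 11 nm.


d = 11 nm = 1.1e-08 m
sqrt(d) = 0.0001048809
Hall-Petch contribution = k / sqrt(d) = 0.4 / 0.0001048809 = 3813.9 MPa
sigma = sigma_0 + k/sqrt(d) = 54 + 3813.9 = 3867.9 MPa

3867.9


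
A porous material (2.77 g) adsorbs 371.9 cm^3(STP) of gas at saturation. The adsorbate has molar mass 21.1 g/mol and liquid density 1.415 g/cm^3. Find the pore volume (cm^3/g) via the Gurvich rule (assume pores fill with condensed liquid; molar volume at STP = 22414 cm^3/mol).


Moles adsorbed n = V_ads / 22414 = 371.9 / 22414 = 1.659231e-02 mol
Liquid volume V_liq = n * M / rho_liq = 1.659231e-02 * 21.1 / 1.415 = 0.24742 cm^3
Specific pore volume V_pore = V_liq / m_sample = 0.24742 / 2.77
V_pore = 0.0893 cm^3/g

0.0893


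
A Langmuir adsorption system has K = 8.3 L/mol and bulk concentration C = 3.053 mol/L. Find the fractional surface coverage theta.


Langmuir isotherm: theta = K*C / (1 + K*C)
K*C = 8.3 * 3.053 = 25.3399
theta = 25.3399 / (1 + 25.3399) = 25.3399 / 26.3399
theta = 0.962

0.962


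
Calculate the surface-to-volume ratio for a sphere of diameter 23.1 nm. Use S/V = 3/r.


Radius r = 23.1/2 = 11.55 nm
S/V = 3 / r = 3 / 11.55
S/V = 0.2597 nm^-1

0.2597


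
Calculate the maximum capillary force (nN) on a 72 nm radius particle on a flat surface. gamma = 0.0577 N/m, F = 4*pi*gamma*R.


Convert radius: R = 72 nm = 7.2e-08 m
F = 4 * pi * gamma * R
F = 4 * pi * 0.0577 * 7.2e-08
F = 5.22057e-08 N = 52.2057 nN

52.2057


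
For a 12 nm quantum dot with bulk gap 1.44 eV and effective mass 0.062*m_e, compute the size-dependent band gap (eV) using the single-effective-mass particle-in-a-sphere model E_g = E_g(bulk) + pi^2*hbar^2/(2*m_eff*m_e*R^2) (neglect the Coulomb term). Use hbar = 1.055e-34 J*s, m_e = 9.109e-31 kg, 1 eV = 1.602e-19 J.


Radius R = 12/2 nm = 6e-09 m
Confinement energy dE = pi^2 * hbar^2 / (2 * m_eff * m_e * R^2)
dE = pi^2 * (1.055e-34)^2 / (2 * 0.062 * 9.109e-31 * (6e-09)^2) J, divided by 1.602e-19 J/eV
dE = 0.1686 eV
Total band gap = E_g(bulk) + dE = 1.44 + 0.1686 = 1.6086 eV

1.6086


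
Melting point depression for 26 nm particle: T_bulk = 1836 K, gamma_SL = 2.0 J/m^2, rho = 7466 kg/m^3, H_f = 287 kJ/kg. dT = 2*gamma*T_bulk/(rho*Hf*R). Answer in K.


Radius R = 26/2 = 13 nm = 1.3e-08 m
Convert H_f = 287 kJ/kg = 287000 J/kg
dT = 2 * gamma_SL * T_bulk / (rho * H_f * R)
dT = 2 * 2.0 * 1836 / (7466 * 287000 * 1.3e-08)
dT = 263.6 K

263.6


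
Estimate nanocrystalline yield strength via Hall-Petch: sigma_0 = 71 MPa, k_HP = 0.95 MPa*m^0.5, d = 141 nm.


d = 141 nm = 1.41e-07 m
sqrt(d) = 0.0003754997
Hall-Petch contribution = k / sqrt(d) = 0.95 / 0.0003754997 = 2530.0 MPa
sigma = sigma_0 + k/sqrt(d) = 71 + 2530.0 = 2601.0 MPa

2601.0


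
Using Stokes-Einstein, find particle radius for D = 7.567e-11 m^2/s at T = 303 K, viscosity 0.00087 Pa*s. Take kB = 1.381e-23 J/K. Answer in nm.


Stokes-Einstein: R = kB*T / (6*pi*eta*D)
R = 1.381e-23 * 303 / (6 * pi * 0.00087 * 7.567e-11)
R = 3.37204e-09 m = 3.37 nm

3.37


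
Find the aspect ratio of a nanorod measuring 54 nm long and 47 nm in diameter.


Aspect ratio AR = length / diameter
AR = 54 / 47
AR = 1.15

1.15


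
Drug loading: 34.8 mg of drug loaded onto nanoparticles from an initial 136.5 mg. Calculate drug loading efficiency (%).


Drug loading efficiency = (drug loaded / drug initial) * 100
DLE = 34.8 / 136.5 * 100
DLE = 0.2549 * 100
DLE = 25.49%

25.49


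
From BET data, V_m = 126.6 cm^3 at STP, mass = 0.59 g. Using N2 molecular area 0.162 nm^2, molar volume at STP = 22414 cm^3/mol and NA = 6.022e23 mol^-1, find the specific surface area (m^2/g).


Number of moles in monolayer = V_m / 22414 = 126.6 / 22414 = 0.00564826
Number of molecules = moles * NA = 0.00564826 * 6.022e23
SA = molecules * sigma / mass
SA = (126.6 / 22414) * 6.022e23 * 0.162e-18 / 0.59
SA = 933.9 m^2/g

933.9


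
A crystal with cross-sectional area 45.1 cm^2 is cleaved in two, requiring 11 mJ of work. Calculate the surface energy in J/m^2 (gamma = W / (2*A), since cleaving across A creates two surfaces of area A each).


Convert: A = 45.1 cm^2 = 0.00451 m^2, W = 11 mJ = 0.011 J
Cleaving exposes two faces of area A, so total new surface = 2*A and gamma = W / (2*A)
gamma = 0.011 / (2 * 0.00451)
gamma = 1.22 J/m^2

1.22


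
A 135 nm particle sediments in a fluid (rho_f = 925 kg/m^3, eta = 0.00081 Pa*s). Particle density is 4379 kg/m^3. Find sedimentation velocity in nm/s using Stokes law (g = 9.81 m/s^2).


Radius R = 135/2 nm = 6.75e-08 m
Density difference = 4379 - 925 = 3454 kg/m^3
v = 2 * R^2 * (rho_p - rho_f) * g / (9 * eta)
v = 2 * (6.75e-08)^2 * 3454 * 9.81 / (9 * 0.00081)
v = 4.23547e-08 m/s = 42.3547 nm/s

42.3547


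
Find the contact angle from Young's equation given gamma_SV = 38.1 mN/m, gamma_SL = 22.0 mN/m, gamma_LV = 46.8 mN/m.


cos(theta) = (gamma_SV - gamma_SL) / gamma_LV
cos(theta) = (38.1 - 22.0) / 46.8
cos(theta) = 0.344017
theta = arccos(0.344017) = 69.88 degrees

69.88


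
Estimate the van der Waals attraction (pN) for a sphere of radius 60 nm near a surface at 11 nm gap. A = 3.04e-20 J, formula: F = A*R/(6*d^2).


Convert to SI: R = 60 nm = 6e-08 m, d = 11 nm = 1.1e-08 m
F = A * R / (6 * d^2)
F = 3.04e-20 * 6e-08 / (6 * (1.1e-08)^2)
F = 2.5124e-12 N = 2.512 pN

2.512


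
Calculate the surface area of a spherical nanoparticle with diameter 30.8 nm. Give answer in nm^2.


Radius r = 30.8/2 = 15.4 nm
Surface area SA = 4 * pi * r^2
SA = 4 * pi * (15.4)^2
SA = 2980.24 nm^2

2980.24


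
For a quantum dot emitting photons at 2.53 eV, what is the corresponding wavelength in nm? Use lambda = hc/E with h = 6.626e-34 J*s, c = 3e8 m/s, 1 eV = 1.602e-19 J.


Convert energy: E = 2.53 eV = 2.53 * 1.602e-19 = 4.05306e-19 J
lambda = h*c / E = 6.626e-34 * 3e8 / 4.05306e-19
lambda = 4.90444e-07 m = 490.4 nm

490.4


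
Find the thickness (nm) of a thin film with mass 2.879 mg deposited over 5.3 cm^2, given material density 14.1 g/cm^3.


Convert: m = 2.879 mg = 2.8790e-06 kg, A = 5.3 cm^2 = 5.3000e-04 m^2, rho = 14.1 g/cm^3 = 14100 kg/m^3
t = m / (A * rho)
t = 2.8790e-06 / (5.3000e-04 * 14100)
t = 3.8525e-07 m = 385.3 nm

385.3


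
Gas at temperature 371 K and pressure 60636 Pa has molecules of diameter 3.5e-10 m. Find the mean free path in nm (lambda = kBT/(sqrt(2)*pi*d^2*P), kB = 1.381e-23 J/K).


Mean free path: lambda = kB*T / (sqrt(2) * pi * d^2 * P)
lambda = 1.381e-23 * 371 / (sqrt(2) * pi * (3.5e-10)^2 * 60636)
lambda = 1.55252e-07 m
lambda = 155.25 nm

155.25


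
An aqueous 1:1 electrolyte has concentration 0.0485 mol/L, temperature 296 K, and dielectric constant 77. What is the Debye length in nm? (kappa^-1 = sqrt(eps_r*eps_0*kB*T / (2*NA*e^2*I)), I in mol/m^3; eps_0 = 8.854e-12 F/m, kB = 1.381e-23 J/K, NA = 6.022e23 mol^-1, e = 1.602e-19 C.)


Ionic strength I = 0.0485 * 1^2 * 1000 = 48.5 mol/m^3
kappa^-1 = sqrt(77 * 8.854e-12 * 1.381e-23 * 296 / (2 * 6.022e23 * (1.602e-19)^2 * 48.5))
kappa^-1 = 1.363 nm

1.363


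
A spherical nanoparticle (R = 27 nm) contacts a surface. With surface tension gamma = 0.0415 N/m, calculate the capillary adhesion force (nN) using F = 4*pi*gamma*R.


Convert radius: R = 27 nm = 2.7e-08 m
F = 4 * pi * gamma * R
F = 4 * pi * 0.0415 * 2.7e-08
F = 1.40806e-08 N = 14.0806 nN

14.0806


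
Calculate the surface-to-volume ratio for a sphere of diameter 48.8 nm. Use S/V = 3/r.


Radius r = 48.8/2 = 24.4 nm
S/V = 3 / r = 3 / 24.4
S/V = 0.123 nm^-1

0.123


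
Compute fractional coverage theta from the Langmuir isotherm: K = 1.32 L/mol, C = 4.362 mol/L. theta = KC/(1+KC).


Langmuir isotherm: theta = K*C / (1 + K*C)
K*C = 1.32 * 4.362 = 5.75784
theta = 5.75784 / (1 + 5.75784) = 5.75784 / 6.75784
theta = 0.852

0.852


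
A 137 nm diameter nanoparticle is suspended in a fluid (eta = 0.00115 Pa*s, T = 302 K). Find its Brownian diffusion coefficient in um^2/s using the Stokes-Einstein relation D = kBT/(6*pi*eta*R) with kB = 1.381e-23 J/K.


Radius R = 137/2 = 68.5 nm = 6.85e-08 m
D = kB*T / (6*pi*eta*R)
D = 1.381e-23 * 302 / (6 * pi * 0.00115 * 6.85e-08)
D = 2.80874e-12 m^2/s = 2.809 um^2/s

2.809


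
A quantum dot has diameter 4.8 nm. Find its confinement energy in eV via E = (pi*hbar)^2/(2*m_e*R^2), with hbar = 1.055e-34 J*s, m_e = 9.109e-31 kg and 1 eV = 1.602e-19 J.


Radius R = 4.8/2 = 2.4 nm = 2.4e-09 m
E = (pi * 1.055e-34)^2 / (2 * 9.109e-31 * (2.4e-09)^2)
E(J) = 1.04684e-20
E = E(J) / 1.602e-19 = 0.0653 eV

0.0653


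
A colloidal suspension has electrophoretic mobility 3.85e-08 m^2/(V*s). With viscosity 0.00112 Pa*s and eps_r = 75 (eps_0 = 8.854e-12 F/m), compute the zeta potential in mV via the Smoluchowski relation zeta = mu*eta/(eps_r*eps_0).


Smoluchowski equation: zeta = mu * eta / (eps_r * eps_0)
zeta = 3.85e-08 * 0.00112 / (75 * 8.854e-12)
zeta = 0.064935 V = 64.93 mV

64.93


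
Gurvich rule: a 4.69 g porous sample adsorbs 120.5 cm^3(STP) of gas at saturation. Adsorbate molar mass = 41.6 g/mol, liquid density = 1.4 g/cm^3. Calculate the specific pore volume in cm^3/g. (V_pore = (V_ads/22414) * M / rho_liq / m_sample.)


Moles adsorbed n = V_ads / 22414 = 120.5 / 22414 = 5.376104e-03 mol
Liquid volume V_liq = n * M / rho_liq = 5.376104e-03 * 41.6 / 1.4 = 0.15975 cm^3
Specific pore volume V_pore = V_liq / m_sample = 0.15975 / 4.69
V_pore = 0.0341 cm^3/g

0.0341


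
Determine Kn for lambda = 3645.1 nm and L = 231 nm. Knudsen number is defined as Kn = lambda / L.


Knudsen number Kn = lambda / L
Kn = 3645.1 / 231
Kn = 15.7797

15.7797


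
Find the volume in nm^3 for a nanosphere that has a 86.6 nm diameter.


Radius r = 86.6/2 = 43.3 nm
Volume V = (4/3) * pi * r^3
V = (4/3) * pi * (43.3)^3
V = 340057.45 nm^3

340057.45


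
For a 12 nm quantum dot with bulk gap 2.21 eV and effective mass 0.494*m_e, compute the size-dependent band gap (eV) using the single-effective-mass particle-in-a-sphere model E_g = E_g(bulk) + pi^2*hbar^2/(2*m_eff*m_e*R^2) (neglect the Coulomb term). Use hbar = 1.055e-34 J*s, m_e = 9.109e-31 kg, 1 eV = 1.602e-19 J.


Radius R = 12/2 nm = 6e-09 m
Confinement energy dE = pi^2 * hbar^2 / (2 * m_eff * m_e * R^2)
dE = pi^2 * (1.055e-34)^2 / (2 * 0.494 * 9.109e-31 * (6e-09)^2) J, divided by 1.602e-19 J/eV
dE = 0.0212 eV
Total band gap = E_g(bulk) + dE = 2.21 + 0.0212 = 2.2312 eV

2.2312


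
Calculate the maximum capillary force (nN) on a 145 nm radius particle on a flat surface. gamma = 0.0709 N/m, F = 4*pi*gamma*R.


Convert radius: R = 145 nm = 1.45e-07 m
F = 4 * pi * gamma * R
F = 4 * pi * 0.0709 * 1.45e-07
F = 1.29189e-07 N = 129.1886 nN

129.1886


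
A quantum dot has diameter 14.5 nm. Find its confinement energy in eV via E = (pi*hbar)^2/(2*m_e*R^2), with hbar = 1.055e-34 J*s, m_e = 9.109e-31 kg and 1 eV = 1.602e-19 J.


Radius R = 14.5/2 = 7.25 nm = 7.25e-09 m
E = (pi * 1.055e-34)^2 / (2 * 9.109e-31 * (7.25e-09)^2)
E(J) = 1.14717e-21
E = E(J) / 1.602e-19 = 0.0072 eV

0.0072


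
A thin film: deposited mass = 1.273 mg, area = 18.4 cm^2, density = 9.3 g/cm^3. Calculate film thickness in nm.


Convert: m = 1.273 mg = 1.2730e-06 kg, A = 18.4 cm^2 = 1.8400e-03 m^2, rho = 9.3 g/cm^3 = 9300 kg/m^3
t = m / (A * rho)
t = 1.2730e-06 / (1.8400e-03 * 9300)
t = 7.4392e-08 m = 74.4 nm

74.4


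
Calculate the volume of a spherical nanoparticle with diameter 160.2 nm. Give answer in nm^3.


Radius r = 160.2/2 = 80.1 nm
Volume V = (4/3) * pi * r^3
V = (4/3) * pi * (80.1)^3
V = 2152713.12 nm^3

2152713.12


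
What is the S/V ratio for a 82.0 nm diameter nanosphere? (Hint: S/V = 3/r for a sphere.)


Radius r = 82.0/2 = 41 nm
S/V = 3 / r = 3 / 41
S/V = 0.0732 nm^-1

0.0732


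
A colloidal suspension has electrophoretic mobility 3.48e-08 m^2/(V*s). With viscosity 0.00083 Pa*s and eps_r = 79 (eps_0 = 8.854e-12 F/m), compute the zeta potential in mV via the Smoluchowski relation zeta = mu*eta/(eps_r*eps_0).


Smoluchowski equation: zeta = mu * eta / (eps_r * eps_0)
zeta = 3.48e-08 * 0.00083 / (79 * 8.854e-12)
zeta = 0.041294 V = 41.29 mV

41.29
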